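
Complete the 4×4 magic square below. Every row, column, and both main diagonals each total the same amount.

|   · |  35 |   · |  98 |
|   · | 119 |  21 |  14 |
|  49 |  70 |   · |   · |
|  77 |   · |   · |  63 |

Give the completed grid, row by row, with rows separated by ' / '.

Anti-diagonal is already complete: 98 + 21 + 70 + 77 = 266, so that is the magic constant.
Using row 2: 119 + 21 + 14 + ? → (2,1) = 266 − 154 = 112.
Column 1: 112 + 49 + 77 + ? = 266, so (1,1) = 28.
Column 2 must total 266; the given cells sum to 224, so (4,2) = 42.
Column 4 needs 266; the known cells sum to 175, so (3,4) = 91.
Using main diagonal: 28 + 119 + 63 + ? → (3,3) = 266 − 210 = 56.
Row 1 must total 266; the given cells sum to 161, so (1,3) = 105.
The remaining cell in row 4 is (4,3) = 266 − 182 = 84.

28 35 105 98 / 112 119 21 14 / 49 70 56 91 / 77 42 84 63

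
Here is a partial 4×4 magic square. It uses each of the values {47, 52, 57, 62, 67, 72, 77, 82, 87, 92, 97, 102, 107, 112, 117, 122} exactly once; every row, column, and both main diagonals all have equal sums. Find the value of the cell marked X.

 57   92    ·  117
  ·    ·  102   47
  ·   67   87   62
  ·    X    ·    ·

97

The 16 entries sum to 1352, so each line sums to 1352/4 = 338.
The remaining cell in row 1 is (1,3) = 338 − 266 = 72.
Row 3 must total 338; the given cells sum to 216, so (3,1) = 122.
Column 3 must total 338; the given cells sum to 261, so (4,3) = 77.
Using column 4: 117 + 47 + 62 + ? → (4,4) = 338 − 226 = 112.
Using main diagonal: 57 + 87 + 112 + ? → (2,2) = 338 − 256 = 82.
Anti-diagonal needs 338; the known cells sum to 286, so (4,1) = 52.
Using row 2: 82 + 102 + 47 + ? → (2,1) = 338 − 231 = 107.
The remaining cell in row 4 is (4,2) = 338 − 241 = 97.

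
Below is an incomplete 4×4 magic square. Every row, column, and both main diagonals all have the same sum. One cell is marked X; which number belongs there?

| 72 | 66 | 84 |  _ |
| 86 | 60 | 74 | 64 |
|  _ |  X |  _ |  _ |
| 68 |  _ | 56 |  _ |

80

Row 2 is complete and sums to 284; that is the magic constant.
The remaining cell in row 1 is (1,4) = 284 − 222 = 62.
Using column 1: 72 + 86 + 68 + ? → (3,1) = 284 − 226 = 58.
Using column 3: 84 + 74 + 56 + ? → (3,3) = 284 − 214 = 70.
From main diagonal, 284 − (72 + 60 + 70) gives (4,4) = 82.
Anti-diagonal needs 284; the known cells sum to 204, so (3,2) = 80.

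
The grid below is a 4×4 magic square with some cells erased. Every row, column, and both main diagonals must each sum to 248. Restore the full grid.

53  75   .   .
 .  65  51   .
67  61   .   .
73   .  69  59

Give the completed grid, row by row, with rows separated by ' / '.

53 75 57 63 / 55 65 51 77 / 67 61 71 49 / 73 47 69 59

Using row 4: 73 + 69 + 59 + ? → (4,2) = 248 − 201 = 47.
Column 1 needs 248; the known cells sum to 193, so (2,1) = 55.
Using main diagonal: 53 + 65 + 59 + ? → (3,3) = 248 − 177 = 71.
Anti-diagonal needs 248; the known cells sum to 185, so (1,4) = 63.
The remaining cell in row 1 is (1,3) = 248 − 191 = 57.
Using row 2: 55 + 65 + 51 + ? → (2,4) = 248 − 171 = 77.
The remaining cell in row 3 is (3,4) = 248 − 199 = 49.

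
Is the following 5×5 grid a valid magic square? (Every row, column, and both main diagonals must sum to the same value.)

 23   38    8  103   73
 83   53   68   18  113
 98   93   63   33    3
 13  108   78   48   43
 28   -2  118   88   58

Row 1: 23 + 38 + 8 + 103 + 73 = 245.
Row 2: 83 + 53 + 68 + 18 + 113 = 335.
Row 3: 98 + 93 + 63 + 33 + 3 = 290.
Row 4: 13 + 108 + 78 + 48 + 43 = 290.
Row 5: 28 + (-2) + 118 + 88 + 58 = 290.
Column 1: 23 + 83 + 98 + 13 + 28 = 245.
Column 2: 38 + 53 + 93 + 108 + (-2) = 290.
Column 3: 8 + 68 + 63 + 78 + 118 = 335.
Column 4: 103 + 18 + 33 + 48 + 88 = 290.
Column 5: 73 + 113 + 3 + 43 + 58 = 290.
Main diagonal: 23 + 53 + 63 + 48 + 58 = 245.
Anti-diagonal: 73 + 18 + 63 + 108 + 28 = 290.

No — column 2 sums to 290 but main diagonal sums to 245.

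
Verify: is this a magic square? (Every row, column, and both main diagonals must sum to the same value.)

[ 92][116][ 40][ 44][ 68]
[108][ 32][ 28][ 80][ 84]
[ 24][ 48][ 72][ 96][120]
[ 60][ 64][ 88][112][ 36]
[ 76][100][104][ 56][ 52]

No — column 4 sums to 388 but main diagonal sums to 360.

Row 1: 92 + 116 + 40 + 44 + 68 = 360.
Row 2: 108 + 32 + 28 + 80 + 84 = 332.
Row 3: 24 + 48 + 72 + 96 + 120 = 360.
Row 4: 60 + 64 + 88 + 112 + 36 = 360.
Row 5: 76 + 100 + 104 + 56 + 52 = 388.
Column 1: 92 + 108 + 24 + 60 + 76 = 360.
Column 2: 116 + 32 + 48 + 64 + 100 = 360.
Column 3: 40 + 28 + 72 + 88 + 104 = 332.
Column 4: 44 + 80 + 96 + 112 + 56 = 388.
Column 5: 68 + 84 + 120 + 36 + 52 = 360.
Main diagonal: 92 + 32 + 72 + 112 + 52 = 360.
Anti-diagonal: 68 + 80 + 72 + 64 + 76 = 360.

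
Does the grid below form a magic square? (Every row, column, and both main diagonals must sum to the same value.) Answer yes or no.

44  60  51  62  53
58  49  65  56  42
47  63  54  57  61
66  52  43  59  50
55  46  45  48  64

Row 1: 44 + 60 + 51 + 62 + 53 = 270.
Row 2: 58 + 49 + 65 + 56 + 42 = 270.
Row 3: 47 + 63 + 54 + 57 + 61 = 282.
Row 4: 66 + 52 + 43 + 59 + 50 = 270.
Row 5: 55 + 46 + 45 + 48 + 64 = 258.
Column 1: 44 + 58 + 47 + 66 + 55 = 270.
Column 2: 60 + 49 + 63 + 52 + 46 = 270.
Column 3: 51 + 65 + 54 + 43 + 45 = 258.
Column 4: 62 + 56 + 57 + 59 + 48 = 282.
Column 5: 53 + 42 + 61 + 50 + 64 = 270.
Main diagonal: 44 + 49 + 54 + 59 + 64 = 270.
Anti-diagonal: 53 + 56 + 54 + 52 + 55 = 270.

No — column 1 sums to 270 but column 3 sums to 258.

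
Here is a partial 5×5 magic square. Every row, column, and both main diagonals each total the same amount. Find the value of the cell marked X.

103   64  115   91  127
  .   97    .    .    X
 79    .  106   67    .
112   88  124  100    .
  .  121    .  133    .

85

Row 1 is complete and sums to 500; that is the magic constant.
Row 4 must total 500; the given cells sum to 424, so (4,5) = 76.
Using column 2: 64 + 97 + 88 + 121 + ? → (3,2) = 500 − 370 = 130.
Column 4 needs 500; the known cells sum to 391, so (2,4) = 109.
Main diagonal needs 500; the known cells sum to 406, so (5,5) = 94.
Anti-diagonal must total 500; the given cells sum to 430, so (5,1) = 70.
Using row 3: 79 + 130 + 106 + 67 + ? → (3,5) = 500 − 382 = 118.
Row 5 needs 500; the known cells sum to 418, so (5,3) = 82.
Column 1 must total 500; the given cells sum to 364, so (2,1) = 136.
Column 3 needs 500; the known cells sum to 427, so (2,3) = 73.
From column 5, 500 − (127 + 118 + 76 + 94) gives (2,5) = 85.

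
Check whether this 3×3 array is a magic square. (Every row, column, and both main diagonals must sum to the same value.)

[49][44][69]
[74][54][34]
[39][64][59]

Row 1: 49 + 44 + 69 = 162.
Row 2: 74 + 54 + 34 = 162.
Row 3: 39 + 64 + 59 = 162.
Column 1: 49 + 74 + 39 = 162.
Column 2: 44 + 54 + 64 = 162.
Column 3: 69 + 34 + 59 = 162.
Main diagonal: 49 + 54 + 59 = 162.
Anti-diagonal: 69 + 54 + 39 = 162.
All lines sum to 162.

Yes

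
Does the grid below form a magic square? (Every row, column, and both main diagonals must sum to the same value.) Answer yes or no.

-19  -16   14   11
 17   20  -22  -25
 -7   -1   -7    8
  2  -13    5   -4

Row 1: -19 + (-16) + 14 + 11 = -10.
Row 2: 17 + 20 + (-22) + (-25) = -10.
Row 3: -7 + (-1) + (-7) + 8 = -7.
Row 4: 2 + (-13) + 5 + (-4) = -10.
Column 1: -19 + 17 + (-7) + 2 = -7.
Column 2: -16 + 20 + (-1) + (-13) = -10.
Column 3: 14 + (-22) + (-7) + 5 = -10.
Column 4: 11 + (-25) + 8 + (-4) = -10.
Main diagonal: -19 + 20 + (-7) + (-4) = -10.
Anti-diagonal: 11 + (-22) + (-1) + 2 = -10.

No — row 3 sums to -7 but column 4 sums to -10.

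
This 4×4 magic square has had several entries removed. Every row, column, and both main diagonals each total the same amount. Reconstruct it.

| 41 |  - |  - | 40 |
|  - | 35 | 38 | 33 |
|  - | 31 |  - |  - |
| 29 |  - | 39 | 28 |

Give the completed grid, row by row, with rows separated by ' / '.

Anti-diagonal is already complete: 40 + 38 + 31 + 29 = 138, so that is the magic constant.
Row 2 needs 138; the known cells sum to 106, so (2,1) = 32.
Row 4 must total 138; the given cells sum to 96, so (4,2) = 42.
Column 1 needs 138; the known cells sum to 102, so (3,1) = 36.
From column 2, 138 − (35 + 31 + 42) gives (1,2) = 30.
From column 4, 138 − (40 + 33 + 28) gives (3,4) = 37.
The remaining cell in main diagonal is (3,3) = 138 − 104 = 34.
Row 1 must total 138; the given cells sum to 111, so (1,3) = 27.

41 30 27 40 / 32 35 38 33 / 36 31 34 37 / 29 42 39 28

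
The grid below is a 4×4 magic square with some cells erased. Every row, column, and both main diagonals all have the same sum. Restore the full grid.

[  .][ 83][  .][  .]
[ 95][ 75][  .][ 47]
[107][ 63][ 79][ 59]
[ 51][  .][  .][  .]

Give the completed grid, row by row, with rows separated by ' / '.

Row 3 is already complete: 107 + 63 + 79 + 59 = 308, so that is the magic constant.
The remaining cell in row 2 is (2,3) = 308 − 217 = 91.
Using column 1: 95 + 107 + 51 + ? → (1,1) = 308 − 253 = 55.
Using column 2: 83 + 75 + 63 + ? → (4,2) = 308 − 221 = 87.
The remaining cell in main diagonal is (4,4) = 308 − 209 = 99.
Using anti-diagonal: 91 + 63 + 51 + ? → (1,4) = 308 − 205 = 103.
Row 1 must total 308; the given cells sum to 241, so (1,3) = 67.
Row 4: 51 + 87 + 99 + ? = 308, so (4,3) = 71.

55 83 67 103 / 95 75 91 47 / 107 63 79 59 / 51 87 71 99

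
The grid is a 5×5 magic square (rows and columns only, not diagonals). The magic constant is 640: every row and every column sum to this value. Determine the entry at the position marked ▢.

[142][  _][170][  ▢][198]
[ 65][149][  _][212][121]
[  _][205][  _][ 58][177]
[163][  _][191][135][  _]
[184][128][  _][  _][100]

Row 2 needs 640; the known cells sum to 547, so (2,3) = 93.
Column 1 needs 640; the known cells sum to 554, so (3,1) = 86.
Using column 5: 198 + 121 + 177 + 100 + ? → (4,5) = 640 − 596 = 44.
The remaining cell in row 3 is (3,3) = 640 − 526 = 114.
Row 4: 163 + 191 + 135 + 44 + ? = 640, so (4,2) = 107.
Column 2: 149 + 205 + 107 + 128 + ? = 640, so (1,2) = 51.
From column 3, 640 − (170 + 93 + 114 + 191) gives (5,3) = 72.
Row 1: 142 + 51 + 170 + 198 + ? = 640, so (1,4) = 79.

79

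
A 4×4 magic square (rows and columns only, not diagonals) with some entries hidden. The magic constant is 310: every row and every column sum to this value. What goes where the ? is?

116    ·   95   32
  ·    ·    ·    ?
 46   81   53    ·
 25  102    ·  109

Row 1: 116 + 95 + 32 + ? = 310, so (1,2) = 67.
Row 3 must total 310; the given cells sum to 180, so (3,4) = 130.
Row 4 needs 310; the known cells sum to 236, so (4,3) = 74.
Column 1 must total 310; the given cells sum to 187, so (2,1) = 123.
Column 2 needs 310; the known cells sum to 250, so (2,2) = 60.
Column 3 must total 310; the given cells sum to 222, so (2,3) = 88.
The remaining cell in column 4 is (2,4) = 310 − 271 = 39.

39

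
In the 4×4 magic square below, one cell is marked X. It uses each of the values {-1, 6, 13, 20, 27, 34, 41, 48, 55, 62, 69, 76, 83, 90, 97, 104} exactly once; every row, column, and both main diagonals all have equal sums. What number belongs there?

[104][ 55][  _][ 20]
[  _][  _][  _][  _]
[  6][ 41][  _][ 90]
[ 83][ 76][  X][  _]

48

The 16 entries sum to 824, so each line sums to 824/4 = 206.
Row 1: 104 + 55 + 20 + ? = 206, so (1,3) = 27.
From row 3, 206 − (6 + 41 + 90) gives (3,3) = 69.
The remaining cell in column 1 is (2,1) = 206 − 193 = 13.
Column 2 must total 206; the given cells sum to 172, so (2,2) = 34.
Main diagonal needs 206; the known cells sum to 207, so (4,4) = -1.
Anti-diagonal: 20 + 41 + 83 + ? = 206, so (2,3) = 62.
Row 2 must total 206; the given cells sum to 109, so (2,4) = 97.
The remaining cell in row 4 is (4,3) = 206 − 158 = 48.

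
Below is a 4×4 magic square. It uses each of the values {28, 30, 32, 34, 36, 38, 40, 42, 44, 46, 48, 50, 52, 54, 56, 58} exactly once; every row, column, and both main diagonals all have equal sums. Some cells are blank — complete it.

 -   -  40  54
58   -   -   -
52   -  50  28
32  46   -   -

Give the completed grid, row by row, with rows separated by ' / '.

The 16 entries sum to 688, so each line sums to 688/4 = 172.
Row 3: 52 + 50 + 28 + ? = 172, so (3,2) = 42.
From column 1, 172 − (58 + 52 + 32) gives (1,1) = 30.
The remaining cell in anti-diagonal is (2,3) = 172 − 128 = 44.
Row 1 must total 172; the given cells sum to 124, so (1,2) = 48.
Using column 2: 48 + 42 + 46 + ? → (2,2) = 172 − 136 = 36.
Column 3: 40 + 44 + 50 + ? = 172, so (4,3) = 38.
Main diagonal must total 172; the given cells sum to 116, so (4,4) = 56.
Row 2 needs 172; the known cells sum to 138, so (2,4) = 34.

30 48 40 54 / 58 36 44 34 / 52 42 50 28 / 32 46 38 56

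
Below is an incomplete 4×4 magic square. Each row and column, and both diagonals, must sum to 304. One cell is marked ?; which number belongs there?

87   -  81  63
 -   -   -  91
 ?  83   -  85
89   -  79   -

61

From row 1, 304 − (87 + 81 + 63) gives (1,2) = 73.
Using column 4: 63 + 91 + 85 + ? → (4,4) = 304 − 239 = 65.
Using anti-diagonal: 63 + 83 + 89 + ? → (2,3) = 304 − 235 = 69.
From row 4, 304 − (89 + 79 + 65) gives (4,2) = 71.
Column 2: 73 + 83 + 71 + ? = 304, so (2,2) = 77.
Column 3 needs 304; the known cells sum to 229, so (3,3) = 75.
Row 2: 77 + 69 + 91 + ? = 304, so (2,1) = 67.
Row 3: 83 + 75 + 85 + ? = 304, so (3,1) = 61.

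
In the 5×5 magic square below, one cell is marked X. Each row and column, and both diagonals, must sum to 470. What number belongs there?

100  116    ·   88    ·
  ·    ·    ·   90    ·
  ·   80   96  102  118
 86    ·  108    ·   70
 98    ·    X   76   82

110

Row 3: 80 + 96 + 102 + 118 + ? = 470, so (3,1) = 74.
Column 1 must total 470; the given cells sum to 358, so (2,1) = 112.
Column 4 must total 470; the given cells sum to 356, so (4,4) = 114.
The remaining cell in main diagonal is (2,2) = 470 − 392 = 78.
Row 4 needs 470; the known cells sum to 378, so (4,2) = 92.
Using column 2: 116 + 78 + 80 + 92 + ? → (5,2) = 470 − 366 = 104.
The remaining cell in anti-diagonal is (1,5) = 470 − 376 = 94.
Row 1 must total 470; the given cells sum to 398, so (1,3) = 72.
Row 5 needs 470; the known cells sum to 360, so (5,3) = 110.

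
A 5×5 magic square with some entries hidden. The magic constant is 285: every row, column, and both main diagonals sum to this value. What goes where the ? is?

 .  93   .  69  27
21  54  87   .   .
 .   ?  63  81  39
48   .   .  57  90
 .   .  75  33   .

Column 4 must total 285; the given cells sum to 240, so (2,4) = 45.
The remaining cell in row 2 is (2,5) = 285 − 207 = 78.
Column 5 must total 285; the given cells sum to 234, so (5,5) = 51.
Main diagonal must total 285; the given cells sum to 225, so (1,1) = 60.
The remaining cell in row 1 is (1,3) = 285 − 249 = 36.
From column 3, 285 − (36 + 87 + 63 + 75) gives (4,3) = 24.
Using row 4: 48 + 24 + 57 + 90 + ? → (4,2) = 285 − 219 = 66.
Anti-diagonal must total 285; the given cells sum to 201, so (5,1) = 84.
Row 5 needs 285; the known cells sum to 243, so (5,2) = 42.
Using column 1: 60 + 21 + 48 + 84 + ? → (3,1) = 285 − 213 = 72.
Column 2: 93 + 54 + 66 + 42 + ? = 285, so (3,2) = 30.

30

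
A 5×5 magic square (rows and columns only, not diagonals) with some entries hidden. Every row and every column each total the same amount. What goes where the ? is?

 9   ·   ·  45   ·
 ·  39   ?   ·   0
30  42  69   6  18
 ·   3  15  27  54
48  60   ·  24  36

51

Row 3 is complete and sums to 165; that is the magic constant.
The remaining cell in row 4 is (4,1) = 165 − 99 = 66.
Row 5: 48 + 60 + 24 + 36 + ? = 165, so (5,3) = -3.
Column 1 needs 165; the known cells sum to 153, so (2,1) = 12.
Column 2 needs 165; the known cells sum to 144, so (1,2) = 21.
Column 4: 45 + 6 + 27 + 24 + ? = 165, so (2,4) = 63.
Using column 5: 0 + 18 + 54 + 36 + ? → (1,5) = 165 − 108 = 57.
The remaining cell in row 1 is (1,3) = 165 − 132 = 33.
From row 2, 165 − (12 + 39 + 63 + 0) gives (2,3) = 51.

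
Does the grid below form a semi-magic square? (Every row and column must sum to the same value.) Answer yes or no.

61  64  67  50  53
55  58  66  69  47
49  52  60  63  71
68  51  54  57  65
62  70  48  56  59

Yes

Row 1: 61 + 64 + 67 + 50 + 53 = 295.
Row 2: 55 + 58 + 66 + 69 + 47 = 295.
Row 3: 49 + 52 + 60 + 63 + 71 = 295.
Row 4: 68 + 51 + 54 + 57 + 65 = 295.
Row 5: 62 + 70 + 48 + 56 + 59 = 295.
Column 1: 61 + 55 + 49 + 68 + 62 = 295.
Column 2: 64 + 58 + 52 + 51 + 70 = 295.
Column 3: 67 + 66 + 60 + 54 + 48 = 295.
Column 4: 50 + 69 + 63 + 57 + 56 = 295.
Column 5: 53 + 47 + 71 + 65 + 59 = 295.
All lines sum to 295.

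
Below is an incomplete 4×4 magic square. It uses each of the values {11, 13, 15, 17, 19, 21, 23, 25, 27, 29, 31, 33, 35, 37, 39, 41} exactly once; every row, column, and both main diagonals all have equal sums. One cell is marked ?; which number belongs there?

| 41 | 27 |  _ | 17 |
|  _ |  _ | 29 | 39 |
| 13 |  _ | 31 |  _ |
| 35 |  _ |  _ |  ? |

The 16 entries sum to 416, so each line sums to 416/4 = 104.
From row 1, 104 − (41 + 27 + 17) gives (1,3) = 19.
Column 1 needs 104; the known cells sum to 89, so (2,1) = 15.
Using column 3: 19 + 29 + 31 + ? → (4,3) = 104 − 79 = 25.
Anti-diagonal needs 104; the known cells sum to 81, so (3,2) = 23.
Row 2 needs 104; the known cells sum to 83, so (2,2) = 21.
Row 3 needs 104; the known cells sum to 67, so (3,4) = 37.
The remaining cell in column 2 is (4,2) = 104 − 71 = 33.
Column 4: 17 + 39 + 37 + ? = 104, so (4,4) = 11.

11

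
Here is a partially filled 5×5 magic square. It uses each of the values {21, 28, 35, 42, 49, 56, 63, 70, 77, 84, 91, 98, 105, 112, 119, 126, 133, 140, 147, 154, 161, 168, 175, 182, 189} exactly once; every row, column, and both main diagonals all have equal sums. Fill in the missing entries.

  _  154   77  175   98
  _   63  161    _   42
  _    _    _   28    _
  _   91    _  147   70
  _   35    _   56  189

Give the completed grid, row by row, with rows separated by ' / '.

21 154 77 175 98 / 140 63 161 119 42 / 84 182 105 28 126 / 168 91 49 147 70 / 112 35 133 56 189

The 25 entries sum to 2625, so each line sums to 2625/5 = 525.
Row 1: 154 + 77 + 175 + 98 + ? = 525, so (1,1) = 21.
The remaining cell in column 2 is (3,2) = 525 − 343 = 182.
The remaining cell in column 4 is (2,4) = 525 − 406 = 119.
Column 5: 98 + 42 + 70 + 189 + ? = 525, so (3,5) = 126.
Main diagonal: 21 + 63 + 147 + 189 + ? = 525, so (3,3) = 105.
Anti-diagonal needs 525; the known cells sum to 413, so (5,1) = 112.
Row 2: 63 + 161 + 119 + 42 + ? = 525, so (2,1) = 140.
Row 3: 182 + 105 + 28 + 126 + ? = 525, so (3,1) = 84.
Row 5: 112 + 35 + 56 + 189 + ? = 525, so (5,3) = 133.
Column 1 must total 525; the given cells sum to 357, so (4,1) = 168.
Column 3: 77 + 161 + 105 + 133 + ? = 525, so (4,3) = 49.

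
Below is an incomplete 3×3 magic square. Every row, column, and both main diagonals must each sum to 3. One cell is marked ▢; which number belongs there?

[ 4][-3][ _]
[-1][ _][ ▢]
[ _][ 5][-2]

3

Row 1 needs 3; the known cells sum to 1, so (1,3) = 2.
From row 3, 3 − (5 + (-2)) gives (3,1) = 0.
Using column 2: -3 + 5 + ? → (2,2) = 3 − 2 = 1.
Column 3: 2 + (-2) + ? = 3, so (2,3) = 3.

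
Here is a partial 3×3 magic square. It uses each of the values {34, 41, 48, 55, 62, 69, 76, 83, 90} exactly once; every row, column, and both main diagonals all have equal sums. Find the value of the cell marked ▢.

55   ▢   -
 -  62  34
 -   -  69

The 9 entries sum to 558, so each line sums to 558/3 = 186.
Row 2: 62 + 34 + ? = 186, so (2,1) = 90.
Column 1: 55 + 90 + ? = 186, so (3,1) = 41.
The remaining cell in column 3 is (1,3) = 186 − 103 = 83.
Row 1 must total 186; the given cells sum to 138, so (1,2) = 48.

48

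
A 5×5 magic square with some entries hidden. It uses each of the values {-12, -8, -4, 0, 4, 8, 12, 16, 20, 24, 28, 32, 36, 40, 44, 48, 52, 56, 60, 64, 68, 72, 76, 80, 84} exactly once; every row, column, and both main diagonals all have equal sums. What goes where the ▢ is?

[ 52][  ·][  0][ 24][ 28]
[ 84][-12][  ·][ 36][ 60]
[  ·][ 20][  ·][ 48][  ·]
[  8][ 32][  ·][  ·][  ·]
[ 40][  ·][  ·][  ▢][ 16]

The 25 entries sum to 900, so each line sums to 900/5 = 180.
Row 1 must total 180; the given cells sum to 104, so (1,2) = 76.
Row 2 must total 180; the given cells sum to 168, so (2,3) = 12.
From column 1, 180 − (52 + 84 + 8 + 40) gives (3,1) = -4.
From column 2, 180 − (76 + (-12) + 20 + 32) gives (5,2) = 64.
Using anti-diagonal: 28 + 36 + 32 + 40 + ? → (3,3) = 180 − 136 = 44.
From row 3, 180 − (-4 + 20 + 44 + 48) gives (3,5) = 72.
Using column 5: 28 + 60 + 72 + 16 + ? → (4,5) = 180 − 176 = 4.
The remaining cell in main diagonal is (4,4) = 180 − 100 = 80.
Row 4 needs 180; the known cells sum to 124, so (4,3) = 56.
Column 3 must total 180; the given cells sum to 112, so (5,3) = 68.
Using column 4: 24 + 36 + 48 + 80 + ? → (5,4) = 180 − 188 = -8.

-8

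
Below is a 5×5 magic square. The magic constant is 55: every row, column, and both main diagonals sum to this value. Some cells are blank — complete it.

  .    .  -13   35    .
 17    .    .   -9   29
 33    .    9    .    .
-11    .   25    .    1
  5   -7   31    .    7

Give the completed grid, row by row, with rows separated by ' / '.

11 -1 -13 35 23 / 17 15 3 -9 29 / 33 21 9 -3 -5 / -11 27 25 13 1 / 5 -7 31 19 7

Row 5 needs 55; the known cells sum to 36, so (5,4) = 19.
Column 1 needs 55; the known cells sum to 44, so (1,1) = 11.
From column 3, 55 − (-13 + 9 + 25 + 31) gives (2,3) = 3.
Row 2 needs 55; the known cells sum to 40, so (2,2) = 15.
From main diagonal, 55 − (11 + 15 + 9 + 7) gives (4,4) = 13.
Row 4 needs 55; the known cells sum to 28, so (4,2) = 27.
Using column 4: 35 + (-9) + 13 + 19 + ? → (3,4) = 55 − 58 = -3.
Anti-diagonal needs 55; the known cells sum to 32, so (1,5) = 23.
Row 1: 11 + (-13) + 35 + 23 + ? = 55, so (1,2) = -1.
Using column 2: -1 + 15 + 27 + (-7) + ? → (3,2) = 55 − 34 = 21.
Column 5 needs 55; the known cells sum to 60, so (3,5) = -5.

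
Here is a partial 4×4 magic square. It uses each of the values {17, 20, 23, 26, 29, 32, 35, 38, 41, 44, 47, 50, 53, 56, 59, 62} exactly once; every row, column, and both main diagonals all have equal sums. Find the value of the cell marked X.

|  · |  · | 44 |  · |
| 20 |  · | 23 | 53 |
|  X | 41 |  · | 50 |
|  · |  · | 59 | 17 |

35

The 16 entries sum to 632, so each line sums to 632/4 = 158.
Row 2: 20 + 23 + 53 + ? = 158, so (2,2) = 62.
Column 3: 44 + 23 + 59 + ? = 158, so (3,3) = 32.
The remaining cell in column 4 is (1,4) = 158 − 120 = 38.
Using main diagonal: 62 + 32 + 17 + ? → (1,1) = 158 − 111 = 47.
The remaining cell in anti-diagonal is (4,1) = 158 − 102 = 56.
Row 1 must total 158; the given cells sum to 129, so (1,2) = 29.
The remaining cell in row 3 is (3,1) = 158 − 123 = 35.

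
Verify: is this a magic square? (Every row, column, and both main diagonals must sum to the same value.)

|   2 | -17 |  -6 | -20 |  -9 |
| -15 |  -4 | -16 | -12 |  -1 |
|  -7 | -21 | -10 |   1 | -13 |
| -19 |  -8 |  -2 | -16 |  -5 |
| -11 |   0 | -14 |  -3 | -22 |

No — main diagonal sums to -50 but row 2 sums to -48.

Row 1: 2 + (-17) + (-6) + (-20) + (-9) = -50.
Row 2: -15 + (-4) + (-16) + (-12) + (-1) = -48.
Row 3: -7 + (-21) + (-10) + 1 + (-13) = -50.
Row 4: -19 + (-8) + (-2) + (-16) + (-5) = -50.
Row 5: -11 + 0 + (-14) + (-3) + (-22) = -50.
Column 1: 2 + (-15) + (-7) + (-19) + (-11) = -50.
Column 2: -17 + (-4) + (-21) + (-8) + 0 = -50.
Column 3: -6 + (-16) + (-10) + (-2) + (-14) = -48.
Column 4: -20 + (-12) + 1 + (-16) + (-3) = -50.
Column 5: -9 + (-1) + (-13) + (-5) + (-22) = -50.
Main diagonal: 2 + (-4) + (-10) + (-16) + (-22) = -50.
Anti-diagonal: -9 + (-12) + (-10) + (-8) + (-11) = -50.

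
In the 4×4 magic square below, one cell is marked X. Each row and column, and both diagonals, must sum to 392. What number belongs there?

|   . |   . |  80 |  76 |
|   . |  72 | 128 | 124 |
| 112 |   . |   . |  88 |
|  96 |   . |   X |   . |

84

The remaining cell in row 2 is (2,1) = 392 − 324 = 68.
Column 1 must total 392; the given cells sum to 276, so (1,1) = 116.
Column 4: 76 + 124 + 88 + ? = 392, so (4,4) = 104.
Using main diagonal: 116 + 72 + 104 + ? → (3,3) = 392 − 292 = 100.
The remaining cell in anti-diagonal is (3,2) = 392 − 300 = 92.
Row 1: 116 + 80 + 76 + ? = 392, so (1,2) = 120.
Column 2 must total 392; the given cells sum to 284, so (4,2) = 108.
From column 3, 392 − (80 + 128 + 100) gives (4,3) = 84.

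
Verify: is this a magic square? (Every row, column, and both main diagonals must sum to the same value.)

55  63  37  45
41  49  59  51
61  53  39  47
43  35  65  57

Row 1: 55 + 63 + 37 + 45 = 200.
Row 2: 41 + 49 + 59 + 51 = 200.
Row 3: 61 + 53 + 39 + 47 = 200.
Row 4: 43 + 35 + 65 + 57 = 200.
Column 1: 55 + 41 + 61 + 43 = 200.
Column 2: 63 + 49 + 53 + 35 = 200.
Column 3: 37 + 59 + 39 + 65 = 200.
Column 4: 45 + 51 + 47 + 57 = 200.
Main diagonal: 55 + 49 + 39 + 57 = 200.
Anti-diagonal: 45 + 59 + 53 + 43 = 200.
All lines sum to 200.

Yes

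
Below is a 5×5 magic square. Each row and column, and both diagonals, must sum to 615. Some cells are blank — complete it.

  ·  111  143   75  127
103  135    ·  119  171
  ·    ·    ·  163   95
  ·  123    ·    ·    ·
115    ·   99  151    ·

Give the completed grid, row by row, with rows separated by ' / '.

Row 1 must total 615; the given cells sum to 456, so (1,1) = 159.
The remaining cell in row 2 is (2,3) = 615 − 528 = 87.
Column 4: 75 + 119 + 163 + 151 + ? = 615, so (4,4) = 107.
Anti-diagonal: 127 + 119 + 123 + 115 + ? = 615, so (3,3) = 131.
Column 3 must total 615; the given cells sum to 460, so (4,3) = 155.
The remaining cell in main diagonal is (5,5) = 615 − 532 = 83.
The remaining cell in row 5 is (5,2) = 615 − 448 = 167.
Column 2: 111 + 135 + 123 + 167 + ? = 615, so (3,2) = 79.
Column 5 must total 615; the given cells sum to 476, so (4,5) = 139.
Using row 3: 79 + 131 + 163 + 95 + ? → (3,1) = 615 − 468 = 147.
The remaining cell in row 4 is (4,1) = 615 − 524 = 91.

159 111 143 75 127 / 103 135 87 119 171 / 147 79 131 163 95 / 91 123 155 107 139 / 115 167 99 151 83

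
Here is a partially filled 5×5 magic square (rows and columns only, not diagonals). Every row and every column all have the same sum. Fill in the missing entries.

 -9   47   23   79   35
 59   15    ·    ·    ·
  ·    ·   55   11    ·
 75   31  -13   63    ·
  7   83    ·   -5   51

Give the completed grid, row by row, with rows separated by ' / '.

Row 1 is already complete: -9 + 47 + 23 + 79 + 35 = 175, so that is the magic constant.
Row 4 must total 175; the given cells sum to 156, so (4,5) = 19.
Using row 5: 7 + 83 + (-5) + 51 + ? → (5,3) = 175 − 136 = 39.
The remaining cell in column 1 is (3,1) = 175 − 132 = 43.
From column 2, 175 − (47 + 15 + 31 + 83) gives (3,2) = -1.
From column 3, 175 − (23 + 55 + (-13) + 39) gives (2,3) = 71.
Using column 4: 79 + 11 + 63 + (-5) + ? → (2,4) = 175 − 148 = 27.
Row 2 needs 175; the known cells sum to 172, so (2,5) = 3.
From row 3, 175 − (43 + (-1) + 55 + 11) gives (3,5) = 67.

-9 47 23 79 35 / 59 15 71 27 3 / 43 -1 55 11 67 / 75 31 -13 63 19 / 7 83 39 -5 51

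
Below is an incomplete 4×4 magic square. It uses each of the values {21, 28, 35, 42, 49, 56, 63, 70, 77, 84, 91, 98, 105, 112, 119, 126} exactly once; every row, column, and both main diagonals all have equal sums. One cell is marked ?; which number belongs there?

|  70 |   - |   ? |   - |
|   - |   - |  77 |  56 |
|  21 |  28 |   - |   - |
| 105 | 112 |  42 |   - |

49

The 16 entries sum to 1176, so each line sums to 1176/4 = 294.
Using row 4: 105 + 112 + 42 + ? → (4,4) = 294 − 259 = 35.
The remaining cell in column 1 is (2,1) = 294 − 196 = 98.
Anti-diagonal needs 294; the known cells sum to 210, so (1,4) = 84.
The remaining cell in row 2 is (2,2) = 294 − 231 = 63.
Column 2 needs 294; the known cells sum to 203, so (1,2) = 91.
Using column 4: 84 + 56 + 35 + ? → (3,4) = 294 − 175 = 119.
The remaining cell in main diagonal is (3,3) = 294 − 168 = 126.
Row 1 needs 294; the known cells sum to 245, so (1,3) = 49.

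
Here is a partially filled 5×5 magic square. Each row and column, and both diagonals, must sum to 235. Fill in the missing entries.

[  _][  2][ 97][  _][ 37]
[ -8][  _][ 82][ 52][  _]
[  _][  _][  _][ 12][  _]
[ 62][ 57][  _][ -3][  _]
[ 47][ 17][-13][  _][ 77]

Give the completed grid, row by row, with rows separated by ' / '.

32 2 97 67 37 / -8 87 82 52 22 / 102 72 42 12 7 / 62 57 27 -3 92 / 47 17 -13 107 77

Row 5: 47 + 17 + (-13) + 77 + ? = 235, so (5,4) = 107.
Column 4 needs 235; the known cells sum to 168, so (1,4) = 67.
From anti-diagonal, 235 − (37 + 52 + 57 + 47) gives (3,3) = 42.
Row 1 must total 235; the given cells sum to 203, so (1,1) = 32.
Column 1: 32 + (-8) + 62 + 47 + ? = 235, so (3,1) = 102.
Column 3 must total 235; the given cells sum to 208, so (4,3) = 27.
From main diagonal, 235 − (32 + 42 + (-3) + 77) gives (2,2) = 87.
From row 2, 235 − (-8 + 87 + 82 + 52) gives (2,5) = 22.
Row 4 needs 235; the known cells sum to 143, so (4,5) = 92.
The remaining cell in column 2 is (3,2) = 235 − 163 = 72.
Column 5: 37 + 22 + 92 + 77 + ? = 235, so (3,5) = 7.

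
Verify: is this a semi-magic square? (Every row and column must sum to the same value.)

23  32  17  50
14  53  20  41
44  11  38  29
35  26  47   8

Row 1: 23 + 32 + 17 + 50 = 122.
Row 2: 14 + 53 + 20 + 41 = 128.
Row 3: 44 + 11 + 38 + 29 = 122.
Row 4: 35 + 26 + 47 + 8 = 116.
Column 1: 23 + 14 + 44 + 35 = 116.
Column 2: 32 + 53 + 11 + 26 = 122.
Column 3: 17 + 20 + 38 + 47 = 122.
Column 4: 50 + 41 + 29 + 8 = 128.

No — row 2 sums to 128 but column 2 sums to 122.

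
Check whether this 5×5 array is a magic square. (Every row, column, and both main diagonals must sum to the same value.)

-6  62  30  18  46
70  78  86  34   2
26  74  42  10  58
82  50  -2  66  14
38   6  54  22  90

No — row 5 sums to 210 but row 1 sums to 150.

Row 1: -6 + 62 + 30 + 18 + 46 = 150.
Row 2: 70 + 78 + 86 + 34 + 2 = 270.
Row 3: 26 + 74 + 42 + 10 + 58 = 210.
Row 4: 82 + 50 + (-2) + 66 + 14 = 210.
Row 5: 38 + 6 + 54 + 22 + 90 = 210.
Column 1: -6 + 70 + 26 + 82 + 38 = 210.
Column 2: 62 + 78 + 74 + 50 + 6 = 270.
Column 3: 30 + 86 + 42 + (-2) + 54 = 210.
Column 4: 18 + 34 + 10 + 66 + 22 = 150.
Column 5: 46 + 2 + 58 + 14 + 90 = 210.
Main diagonal: -6 + 78 + 42 + 66 + 90 = 270.
Anti-diagonal: 46 + 34 + 42 + 50 + 38 = 210.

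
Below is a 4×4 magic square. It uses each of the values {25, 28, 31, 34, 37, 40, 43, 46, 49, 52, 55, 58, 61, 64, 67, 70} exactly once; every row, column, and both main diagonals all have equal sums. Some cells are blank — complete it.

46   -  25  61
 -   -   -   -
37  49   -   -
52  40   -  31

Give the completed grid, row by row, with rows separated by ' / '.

The 16 entries sum to 760, so each line sums to 760/4 = 190.
From row 1, 190 − (46 + 25 + 61) gives (1,2) = 58.
Using row 4: 52 + 40 + 31 + ? → (4,3) = 190 − 123 = 67.
From column 1, 190 − (46 + 37 + 52) gives (2,1) = 55.
The remaining cell in column 2 is (2,2) = 190 − 147 = 43.
Main diagonal: 46 + 43 + 31 + ? = 190, so (3,3) = 70.
From anti-diagonal, 190 − (61 + 49 + 52) gives (2,3) = 28.
The remaining cell in row 2 is (2,4) = 190 − 126 = 64.
Row 3 must total 190; the given cells sum to 156, so (3,4) = 34.

46 58 25 61 / 55 43 28 64 / 37 49 70 34 / 52 40 67 31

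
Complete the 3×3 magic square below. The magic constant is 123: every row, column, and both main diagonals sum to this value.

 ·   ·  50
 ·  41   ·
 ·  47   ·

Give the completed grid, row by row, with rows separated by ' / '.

38 35 50 / 53 41 29 / 32 47 44

Using column 2: 41 + 47 + ? → (1,2) = 123 − 88 = 35.
Anti-diagonal needs 123; the known cells sum to 91, so (3,1) = 32.
Row 1: 35 + 50 + ? = 123, so (1,1) = 38.
From row 3, 123 − (32 + 47) gives (3,3) = 44.
From column 1, 123 − (38 + 32) gives (2,1) = 53.
The remaining cell in column 3 is (2,3) = 123 − 94 = 29.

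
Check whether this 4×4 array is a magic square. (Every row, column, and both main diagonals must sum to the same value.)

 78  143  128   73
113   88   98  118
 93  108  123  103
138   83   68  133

No — row 4 sums to 422 but row 2 sums to 417.

Row 1: 78 + 143 + 128 + 73 = 422.
Row 2: 113 + 88 + 98 + 118 = 417.
Row 3: 93 + 108 + 123 + 103 = 427.
Row 4: 138 + 83 + 68 + 133 = 422.
Column 1: 78 + 113 + 93 + 138 = 422.
Column 2: 143 + 88 + 108 + 83 = 422.
Column 3: 128 + 98 + 123 + 68 = 417.
Column 4: 73 + 118 + 103 + 133 = 427.
Main diagonal: 78 + 88 + 123 + 133 = 422.
Anti-diagonal: 73 + 98 + 108 + 138 = 417.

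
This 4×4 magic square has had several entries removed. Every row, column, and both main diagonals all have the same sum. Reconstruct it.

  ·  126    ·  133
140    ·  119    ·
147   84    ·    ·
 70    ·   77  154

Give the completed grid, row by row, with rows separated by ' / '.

49 126 98 133 / 140 91 119 56 / 147 84 112 63 / 70 105 77 154

Anti-diagonal is already complete: 133 + 119 + 84 + 70 = 406, so that is the magic constant.
Row 4 needs 406; the known cells sum to 301, so (4,2) = 105.
The remaining cell in column 1 is (1,1) = 406 − 357 = 49.
Using column 2: 126 + 84 + 105 + ? → (2,2) = 406 − 315 = 91.
Main diagonal needs 406; the known cells sum to 294, so (3,3) = 112.
Row 1 needs 406; the known cells sum to 308, so (1,3) = 98.
The remaining cell in row 2 is (2,4) = 406 − 350 = 56.
The remaining cell in row 3 is (3,4) = 406 − 343 = 63.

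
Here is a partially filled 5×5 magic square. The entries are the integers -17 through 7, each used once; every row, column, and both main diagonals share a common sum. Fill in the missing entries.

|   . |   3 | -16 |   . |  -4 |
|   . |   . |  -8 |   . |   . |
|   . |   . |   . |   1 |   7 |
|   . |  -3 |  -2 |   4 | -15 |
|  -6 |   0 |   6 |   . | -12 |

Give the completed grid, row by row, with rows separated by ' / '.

2 3 -16 -10 -4 / 5 -14 -8 -7 -1 / -17 -11 -5 1 7 / -9 -3 -2 4 -15 / -6 0 6 -13 -12

The entries are -17 through 7, which sum to -125, so each line sums to -125/5 = -25.
Row 4: -3 + (-2) + 4 + (-15) + ? = -25, so (4,1) = -9.
Row 5 must total -25; the given cells sum to -12, so (5,4) = -13.
From column 3, -25 − (-16 + (-8) + (-2) + 6) gives (3,3) = -5.
Column 5 needs -25; the known cells sum to -24, so (2,5) = -1.
Anti-diagonal needs -25; the known cells sum to -18, so (2,4) = -7.
Column 4 needs -25; the known cells sum to -15, so (1,4) = -10.
Using row 1: 3 + (-16) + (-10) + (-4) + ? → (1,1) = -25 − (-27) = 2.
Main diagonal must total -25; the given cells sum to -11, so (2,2) = -14.
From row 2, -25 − (-14 + (-8) + (-7) + (-1)) gives (2,1) = 5.
The remaining cell in column 1 is (3,1) = -25 − (-8) = -17.
The remaining cell in column 2 is (3,2) = -25 − (-14) = -11.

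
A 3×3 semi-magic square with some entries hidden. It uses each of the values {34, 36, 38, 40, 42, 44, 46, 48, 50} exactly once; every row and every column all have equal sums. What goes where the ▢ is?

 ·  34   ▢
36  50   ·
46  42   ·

48

The 9 entries sum to 378, so each line sums to 378/3 = 126.
Row 2 needs 126; the known cells sum to 86, so (2,3) = 40.
Row 3 must total 126; the given cells sum to 88, so (3,3) = 38.
Column 1: 36 + 46 + ? = 126, so (1,1) = 44.
Column 3: 40 + 38 + ? = 126, so (1,3) = 48.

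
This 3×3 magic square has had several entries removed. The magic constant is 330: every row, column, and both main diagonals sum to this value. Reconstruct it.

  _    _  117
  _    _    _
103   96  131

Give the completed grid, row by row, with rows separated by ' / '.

89 124 117 / 138 110 82 / 103 96 131

Using column 3: 117 + 131 + ? → (2,3) = 330 − 248 = 82.
Anti-diagonal: 117 + 103 + ? = 330, so (2,2) = 110.
Row 2 must total 330; the given cells sum to 192, so (2,1) = 138.
From column 1, 330 − (138 + 103) gives (1,1) = 89.
Column 2 needs 330; the known cells sum to 206, so (1,2) = 124.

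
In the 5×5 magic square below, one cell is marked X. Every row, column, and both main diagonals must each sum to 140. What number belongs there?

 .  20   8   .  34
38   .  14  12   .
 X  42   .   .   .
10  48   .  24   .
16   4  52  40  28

44

Column 2 needs 140; the known cells sum to 114, so (2,2) = 26.
Anti-diagonal must total 140; the given cells sum to 110, so (3,3) = 30.
Row 2: 38 + 26 + 14 + 12 + ? = 140, so (2,5) = 50.
From column 3, 140 − (8 + 14 + 30 + 52) gives (4,3) = 36.
From main diagonal, 140 − (26 + 30 + 24 + 28) gives (1,1) = 32.
From row 1, 140 − (32 + 20 + 8 + 34) gives (1,4) = 46.
Row 4 must total 140; the given cells sum to 118, so (4,5) = 22.
From column 1, 140 − (32 + 38 + 10 + 16) gives (3,1) = 44.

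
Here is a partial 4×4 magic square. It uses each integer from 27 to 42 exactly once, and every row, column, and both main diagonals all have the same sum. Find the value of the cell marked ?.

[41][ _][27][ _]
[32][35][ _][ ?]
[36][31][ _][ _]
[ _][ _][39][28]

33

The entries are 27 through 42, which sum to 552, so each line sums to 552/4 = 138.
From column 1, 138 − (41 + 32 + 36) gives (4,1) = 29.
The remaining cell in main diagonal is (3,3) = 138 − 104 = 34.
Using row 3: 36 + 31 + 34 + ? → (3,4) = 138 − 101 = 37.
Row 4 needs 138; the known cells sum to 96, so (4,2) = 42.
From column 2, 138 − (35 + 31 + 42) gives (1,2) = 30.
Column 3 must total 138; the given cells sum to 100, so (2,3) = 38.
Anti-diagonal needs 138; the known cells sum to 98, so (1,4) = 40.
From row 2, 138 − (32 + 35 + 38) gives (2,4) = 33.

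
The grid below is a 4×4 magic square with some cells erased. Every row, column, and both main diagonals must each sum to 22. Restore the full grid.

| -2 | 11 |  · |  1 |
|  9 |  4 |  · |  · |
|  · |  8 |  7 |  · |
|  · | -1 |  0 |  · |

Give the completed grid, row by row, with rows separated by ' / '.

-2 11 12 1 / 9 4 3 6 / 5 8 7 2 / 10 -1 0 13

From row 1, 22 − (-2 + 11 + 1) gives (1,3) = 12.
Column 3 must total 22; the given cells sum to 19, so (2,3) = 3.
Main diagonal: -2 + 4 + 7 + ? = 22, so (4,4) = 13.
From anti-diagonal, 22 − (1 + 3 + 8) gives (4,1) = 10.
From row 2, 22 − (9 + 4 + 3) gives (2,4) = 6.
The remaining cell in column 1 is (3,1) = 22 − 17 = 5.
Using column 4: 1 + 6 + 13 + ? → (3,4) = 22 − 20 = 2.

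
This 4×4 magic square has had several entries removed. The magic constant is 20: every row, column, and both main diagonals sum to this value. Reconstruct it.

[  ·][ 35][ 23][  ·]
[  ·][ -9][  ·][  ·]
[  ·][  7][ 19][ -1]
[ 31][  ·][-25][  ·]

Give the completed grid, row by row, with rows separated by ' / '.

-17 35 23 -21 / 11 -9 3 15 / -5 7 19 -1 / 31 -13 -25 27

Row 3: 7 + 19 + (-1) + ? = 20, so (3,1) = -5.
From column 2, 20 − (35 + (-9) + 7) gives (4,2) = -13.
The remaining cell in column 3 is (2,3) = 20 − 17 = 3.
From anti-diagonal, 20 − (3 + 7 + 31) gives (1,4) = -21.
Row 1 must total 20; the given cells sum to 37, so (1,1) = -17.
From row 4, 20 − (31 + (-13) + (-25)) gives (4,4) = 27.
Column 1 needs 20; the known cells sum to 9, so (2,1) = 11.
Column 4 needs 20; the known cells sum to 5, so (2,4) = 15.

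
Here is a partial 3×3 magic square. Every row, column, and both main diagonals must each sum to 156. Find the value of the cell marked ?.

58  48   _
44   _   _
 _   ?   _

The remaining cell in row 1 is (1,3) = 156 − 106 = 50.
Column 1: 58 + 44 + ? = 156, so (3,1) = 54.
The remaining cell in anti-diagonal is (2,2) = 156 − 104 = 52.
From row 2, 156 − (44 + 52) gives (2,3) = 60.
From column 2, 156 − (48 + 52) gives (3,2) = 56.

56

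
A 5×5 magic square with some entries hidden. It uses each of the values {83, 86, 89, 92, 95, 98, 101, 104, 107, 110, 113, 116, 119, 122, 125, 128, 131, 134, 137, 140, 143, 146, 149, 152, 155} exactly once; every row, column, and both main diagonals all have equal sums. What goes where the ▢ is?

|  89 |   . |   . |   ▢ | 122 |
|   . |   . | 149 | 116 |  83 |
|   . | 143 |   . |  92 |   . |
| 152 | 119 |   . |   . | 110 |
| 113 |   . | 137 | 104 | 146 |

155

The 25 entries sum to 2975, so each line sums to 2975/5 = 595.
Using row 5: 113 + 137 + 104 + 146 + ? → (5,2) = 595 − 500 = 95.
Column 5 needs 595; the known cells sum to 461, so (3,5) = 134.
Anti-diagonal: 122 + 116 + 119 + 113 + ? = 595, so (3,3) = 125.
From row 3, 595 − (143 + 125 + 92 + 134) gives (3,1) = 101.
Column 1: 89 + 101 + 152 + 113 + ? = 595, so (2,1) = 140.
Row 2 must total 595; the given cells sum to 488, so (2,2) = 107.
The remaining cell in column 2 is (1,2) = 595 − 464 = 131.
Main diagonal: 89 + 107 + 125 + 146 + ? = 595, so (4,4) = 128.
Using row 4: 152 + 119 + 128 + 110 + ? → (4,3) = 595 − 509 = 86.
Using column 3: 149 + 125 + 86 + 137 + ? → (1,3) = 595 − 497 = 98.
Column 4: 116 + 92 + 128 + 104 + ? = 595, so (1,4) = 155.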